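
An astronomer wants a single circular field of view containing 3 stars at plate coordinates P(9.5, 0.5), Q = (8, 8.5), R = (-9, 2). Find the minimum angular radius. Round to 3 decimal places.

9.433

Side lengths²: PQ² = 66.25, PR² = 344.5, QR² = 331.25.
Since PR² = 344.5 < 331.25 + 66.25 = 397.5, the triangle is acute, so the smallest enclosing circle is the circumcircle.
Circumcentre = (17/44, 129/44), r² = 86125/968.
r = √(86125/968) ≈ 9.433.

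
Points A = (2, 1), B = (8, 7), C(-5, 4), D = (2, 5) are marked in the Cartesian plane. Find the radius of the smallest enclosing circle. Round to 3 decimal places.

A smallest enclosing disk is always determined by at most three of the input points on its boundary.
The farthest pair is B–C with squared distance 178. The circle on this segment as diameter has centre (1.5, 5.5) and r² = 178/4 = 44.5.
Check A: distance² to centre = 20.5 ≤ 44.5, so it lies inside.
All remaining points lie in this disk, and no smaller disk contains both endpoints, so this is the minimum enclosing circle.
r = √(44.5) ≈ 6.671.

6.671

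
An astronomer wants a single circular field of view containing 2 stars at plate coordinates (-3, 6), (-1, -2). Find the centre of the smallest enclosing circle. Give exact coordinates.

(-2, 2)

The smallest circle enclosing two points has them as diameter endpoints.
Centre = midpoint = (-2, 2); r² = |(-3, 6)−(-1, -2)|²/4 = 68/4 = 17.
Centre = (-2, 2).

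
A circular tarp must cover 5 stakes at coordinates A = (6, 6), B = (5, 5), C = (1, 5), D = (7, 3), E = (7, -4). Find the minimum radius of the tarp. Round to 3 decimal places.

5.434

The minimum enclosing circle of a finite set is fixed by two of the points (as a diameter) or three (as a circumcircle).
The minimum enclosing circle is determined by three boundary points: A, C, E.
Their circumcentre is (151/34, 27/34) with r² = 17069/578.
The farthest remaining point B is at distance² 10405/578 ≤ 17069/578.
r = √(17069/578) ≈ 5.434.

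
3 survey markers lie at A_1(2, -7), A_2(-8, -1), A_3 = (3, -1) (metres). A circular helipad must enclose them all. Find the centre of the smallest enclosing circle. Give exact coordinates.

Side lengths²: A_1A_2² = 136, A_1A_3² = 37, A_2A_3² = 121.
Since A_1A_2² = 136 < 121 + 37 = 158, the triangle is acute, so the smallest enclosing circle is the circumcircle.
Circumcentre = (-2.5, -19/6), r² = 629/18.
Centre = (-2.5, -19/6).

(-2.5, -19/6)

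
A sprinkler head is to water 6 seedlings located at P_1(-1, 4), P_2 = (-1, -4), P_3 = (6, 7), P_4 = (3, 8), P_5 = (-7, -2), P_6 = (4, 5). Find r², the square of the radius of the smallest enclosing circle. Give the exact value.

The minimum enclosing circle of a finite set is fixed by two of the points (as a diameter) or three (as a circumcircle).
The farthest pair is P_3–P_5 with squared distance 250. The circle on this segment as diameter has centre (-0.5, 2.5) and r² = 250/4 = 62.5.
Check P_1: distance² to centre = 2.5 ≤ 62.5, so it lies inside.
All remaining points lie in this disk, and no smaller disk contains both endpoints, so this is the minimum enclosing circle.

62.5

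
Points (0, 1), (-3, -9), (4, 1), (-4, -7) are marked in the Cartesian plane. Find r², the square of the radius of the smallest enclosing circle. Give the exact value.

37.25

By Welzl's lemma the MEC is supported by two points (diametrically opposite) or three points (on a circumcircle).
The farthest pair is (-3, -9)–(4, 1) with squared distance 149. The circle on this segment as diameter has centre (0.5, -4) and r² = 149/4 = 37.25.
Check (0, 1): distance² to centre = 25.25 ≤ 37.25, so it lies inside.
All remaining points lie in this disk, and no smaller disk contains both endpoints, so this is the minimum enclosing circle.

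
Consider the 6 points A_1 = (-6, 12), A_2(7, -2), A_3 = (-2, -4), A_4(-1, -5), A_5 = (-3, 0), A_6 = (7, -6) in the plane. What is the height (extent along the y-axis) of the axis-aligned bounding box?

18

max y = 12, min y = -6, so height = 18.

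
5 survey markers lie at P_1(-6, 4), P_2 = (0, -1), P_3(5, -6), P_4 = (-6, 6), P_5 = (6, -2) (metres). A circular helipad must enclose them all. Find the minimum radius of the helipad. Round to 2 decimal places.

The farthest pair is P_3–P_4 with squared distance 265. The circle on this segment as diameter has centre (-0.5, 0) and r² = 265/4 = 66.25.
Check P_1: distance² to centre = 46.25 ≤ 66.25, so it lies inside.
All remaining points lie in this disk, and no smaller disk contains both endpoints, so this is the minimum enclosing circle.
r = √(66.25) ≈ 8.14.

8.14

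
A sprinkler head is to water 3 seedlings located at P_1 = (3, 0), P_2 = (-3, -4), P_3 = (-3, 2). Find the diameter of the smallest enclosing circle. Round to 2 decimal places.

7.60

Side lengths²: P_1P_2² = 52, P_1P_3² = 40, P_2P_3² = 36.
Since P_1P_2² = 52 < 40 + 36 = 76, the triangle is acute, so the smallest enclosing circle is the circumcircle.
Circumcentre = (-2/3, -1), r² = 130/9.
Diameter = 2r = 2√(130/9) ≈ 7.60.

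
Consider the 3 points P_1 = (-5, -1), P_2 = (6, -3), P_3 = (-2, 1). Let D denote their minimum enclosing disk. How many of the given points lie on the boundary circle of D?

Side lengths²: P_1P_2² = 125, P_1P_3² = 13, P_2P_3² = 80.
Since P_1P_2² = 125 ≥ 80 + 13 = 93, the angle opposite P_1P_2 is not acute, so the smallest enclosing circle has P_1P_2 as diameter.
Centre = midpoint of P_1P_2 = (0.5, -2), r² = 125/4 = 31.25.
The points at distance exactly r from the centre are P_1, P_2 — 2 points.

2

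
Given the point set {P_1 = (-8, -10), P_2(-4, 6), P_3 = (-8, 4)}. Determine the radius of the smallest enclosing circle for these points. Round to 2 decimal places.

8.25

Side lengths²: P_1P_2² = 272, P_1P_3² = 196, P_2P_3² = 20.
Since P_1P_2² = 272 ≥ 196 + 20 = 216, the angle opposite P_1P_2 is not acute, so the smallest enclosing circle has P_1P_2 as diameter.
Centre = midpoint of P_1P_2 = (-6, -2), r² = 272/4 = 68.
r = √68 ≈ 8.25.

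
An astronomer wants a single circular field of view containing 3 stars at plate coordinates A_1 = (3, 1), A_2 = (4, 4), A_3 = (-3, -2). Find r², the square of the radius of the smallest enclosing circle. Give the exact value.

21.25

Side lengths²: A_1A_2² = 10, A_1A_3² = 45, A_2A_3² = 85.
Since A_2A_3² = 85 ≥ 45 + 10 = 55, the angle opposite A_2A_3 is not acute, so the smallest enclosing circle has A_2A_3 as diameter.
Centre = midpoint of A_2A_3 = (0.5, 1), r² = 85/4 = 21.25.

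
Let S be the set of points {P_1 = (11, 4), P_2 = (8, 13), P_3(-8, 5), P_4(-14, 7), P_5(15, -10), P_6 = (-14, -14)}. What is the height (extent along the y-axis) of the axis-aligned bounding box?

max y = 13, min y = -14, so height = 27.

27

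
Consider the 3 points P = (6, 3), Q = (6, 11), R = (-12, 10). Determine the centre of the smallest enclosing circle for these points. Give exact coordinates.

Side lengths²: PQ² = 64, PR² = 373, QR² = 325.
Since PR² = 373 < 325 + 64 = 389, the triangle is acute, so the smallest enclosing circle is the circumcircle.
Circumcentre = (-101/36, 7), r² = 121225/1296.
Centre = (-101/36, 7).

(-101/36, 7)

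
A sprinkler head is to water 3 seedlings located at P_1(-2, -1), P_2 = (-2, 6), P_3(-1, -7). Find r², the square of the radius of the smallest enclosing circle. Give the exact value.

42.5

Side lengths²: P_1P_2² = 49, P_1P_3² = 37, P_2P_3² = 170.
Since P_2P_3² = 170 ≥ 49 + 37 = 86, the angle opposite P_2P_3 is not acute, so the smallest enclosing circle has P_2P_3 as diameter.
Centre = midpoint of P_2P_3 = (-1.5, -0.5), r² = 170/4 = 42.5.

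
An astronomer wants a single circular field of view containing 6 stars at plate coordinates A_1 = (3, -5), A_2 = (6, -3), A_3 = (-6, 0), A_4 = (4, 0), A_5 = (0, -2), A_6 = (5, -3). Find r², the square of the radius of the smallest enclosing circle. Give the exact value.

The farthest pair is A_2–A_3 with squared distance 153. The circle on this segment as diameter has centre (0, -1.5) and r² = 153/4 = 38.25.
Check A_1: distance² to centre = 21.25 ≤ 38.25, so it lies inside.
All remaining points lie in this disk, and no smaller disk contains both endpoints, so this is the minimum enclosing circle.

38.25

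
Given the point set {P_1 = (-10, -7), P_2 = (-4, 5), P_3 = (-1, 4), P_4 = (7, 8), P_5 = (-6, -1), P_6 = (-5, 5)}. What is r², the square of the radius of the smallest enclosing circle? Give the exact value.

128.5

The farthest pair is P_1–P_4 with squared distance 514. The circle on this segment as diameter has centre (-1.5, 0.5) and r² = 514/4 = 128.5.
Check P_2: distance² to centre = 26.5 ≤ 128.5, so it lies inside.
All remaining points lie in this disk, and no smaller disk contains both endpoints, so this is the minimum enclosing circle.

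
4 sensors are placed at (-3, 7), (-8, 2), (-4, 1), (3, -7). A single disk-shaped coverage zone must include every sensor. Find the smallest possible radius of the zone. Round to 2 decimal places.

7.65

A smallest enclosing disk is always determined by at most three of the input points on its boundary.
The minimum enclosing circle is determined by three boundary points: (-3, 7), (-8, 2), (3, -7).
Their circumcentre is (-0.7, -0.3) with r² = 58.58.
The farthest remaining point (-4, 1) is at distance² 12.58 ≤ 58.58.
r = √(58.58) ≈ 7.65.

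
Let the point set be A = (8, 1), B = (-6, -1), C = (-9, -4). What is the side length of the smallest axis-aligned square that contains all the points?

17

The bounding box has width 17 and height 5.
An axis-aligned square enclosing the set must have side ≥ max(width, height).
So the minimum side is max(17, 5) = 17.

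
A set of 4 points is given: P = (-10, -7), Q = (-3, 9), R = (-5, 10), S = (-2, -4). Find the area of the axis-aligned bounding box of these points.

136

x ranges over [-10, -2], width 8.
y ranges over [-7, 10], height 17.
Area = 8 × 17 = 136.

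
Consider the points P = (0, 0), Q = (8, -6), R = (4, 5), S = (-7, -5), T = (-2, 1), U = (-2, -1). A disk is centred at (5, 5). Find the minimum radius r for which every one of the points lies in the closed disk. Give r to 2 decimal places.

The required radius is the distance from (5, 5) to the farthest point.
Squared distances: 50, 130, 1, 244, 65, 85.
Maximum is 244, attained at S.
r = √244 ≈ 15.62.

15.62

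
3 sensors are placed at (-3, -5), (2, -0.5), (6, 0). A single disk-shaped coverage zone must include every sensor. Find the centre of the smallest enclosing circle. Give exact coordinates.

(1.5, -2.5)

Call the three points A, B, C in the order given.
Side lengths²: AB² = 45.25, AC² = 106, BC² = 16.25.
Since AC² = 106 ≥ 45.25 + 16.25 = 61.5, the angle opposite AC is not acute, so the smallest enclosing circle has AC as diameter.
Centre = midpoint of AC = (1.5, -2.5), r² = 106/4 = 26.5.
Centre = (1.5, -2.5).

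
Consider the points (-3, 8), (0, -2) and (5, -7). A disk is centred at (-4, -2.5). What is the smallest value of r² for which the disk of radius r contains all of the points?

The required radius is the distance from (-4, -2.5) to the farthest point.
Squared distances: 111.25, 16.25, 101.25.
Maximum is 111.25, attained at (-3, 8).

111.25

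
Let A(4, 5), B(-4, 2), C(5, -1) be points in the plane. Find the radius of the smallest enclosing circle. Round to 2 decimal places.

Side lengths²: AB² = 73, AC² = 37, BC² = 90.
Since BC² = 90 < 73 + 37 = 110, the triangle is acute, so the smallest enclosing circle is the circumcircle.
Circumcentre = (27/34, 47/34), r² = 13505/578.
r = √(13505/578) ≈ 4.83.

4.83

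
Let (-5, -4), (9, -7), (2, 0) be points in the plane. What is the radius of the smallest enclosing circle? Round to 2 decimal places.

Call the three points A, B, C in the order given.
Side lengths²: AB² = 205, AC² = 65, BC² = 98.
Since AB² = 205 ≥ 98 + 65 = 163, the angle opposite AB is not acute, so the smallest enclosing circle has AB as diameter.
Centre = midpoint of AB = (2, -5.5), r² = 205/4 = 51.25.
r = √(51.25) ≈ 7.16.

7.16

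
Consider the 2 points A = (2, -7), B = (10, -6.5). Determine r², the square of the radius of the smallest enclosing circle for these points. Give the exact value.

The smallest circle enclosing two points has them as diameter endpoints.
Centre = midpoint = (6, -6.75); r² = |AB|²/4 = 64.25/4 = 16.0625.

16.0625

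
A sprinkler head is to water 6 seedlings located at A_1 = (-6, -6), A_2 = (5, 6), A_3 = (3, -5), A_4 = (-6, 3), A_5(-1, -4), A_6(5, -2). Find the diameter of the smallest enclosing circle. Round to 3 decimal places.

16.279

The minimum enclosing circle of a finite set is fixed by two of the points (as a diameter) or three (as a circumcircle).
The farthest pair is A_1–A_2 with squared distance 265. The circle on this segment as diameter has centre (-0.5, 0) and r² = 265/4 = 66.25.
Check A_3: distance² to centre = 37.25 ≤ 66.25, so it lies inside.
All remaining points lie in this disk, and no smaller disk contains both endpoints, so this is the minimum enclosing circle.
Diameter = 2r = 2√(66.25) ≈ 16.279.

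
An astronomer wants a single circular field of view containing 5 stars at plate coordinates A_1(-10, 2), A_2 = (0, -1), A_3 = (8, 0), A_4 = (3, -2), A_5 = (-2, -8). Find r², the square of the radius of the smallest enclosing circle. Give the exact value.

The farthest pair is A_1–A_3 with squared distance 328. The circle on this segment as diameter has centre (-1, 1) and r² = 328/4 = 82.
Check A_2: distance² to centre = 5 ≤ 82, so it lies inside.
All remaining points lie in this disk, and no smaller disk contains both endpoints, so this is the minimum enclosing circle.

82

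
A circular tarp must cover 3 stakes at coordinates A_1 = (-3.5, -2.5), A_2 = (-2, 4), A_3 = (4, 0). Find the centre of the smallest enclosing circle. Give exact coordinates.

Side lengths²: A_1A_2² = 44.5, A_1A_3² = 62.5, A_2A_3² = 52.
Since A_1A_3² = 62.5 < 52 + 44.5 = 96.5, the triangle is acute, so the smallest enclosing circle is the circumcircle.
Circumcentre = (-2/9, 1/6), r² = 5785/324.
Centre = (-2/9, 1/6).

(-2/9, 1/6)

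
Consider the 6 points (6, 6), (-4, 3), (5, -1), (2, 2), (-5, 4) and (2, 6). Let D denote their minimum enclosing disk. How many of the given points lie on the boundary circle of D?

The minimum enclosing circle of a finite set is fixed by two of the points (as a diameter) or three (as a circumcircle).
The minimum enclosing circle is determined by three boundary points: (6, 6), (5, -1), (-5, 4).
Their circumcentre is (5/6, 19/6) with r² = 625/18.
The farthest remaining point (-4, 3) is at distance² 421/18 ≤ 625/18.
The points at distance exactly r from the centre are (6, 6), (5, -1), (-5, 4) — 3 points.

3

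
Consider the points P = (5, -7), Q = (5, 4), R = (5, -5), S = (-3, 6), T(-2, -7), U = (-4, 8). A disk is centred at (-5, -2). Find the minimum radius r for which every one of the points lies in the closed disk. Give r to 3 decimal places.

11.662

The required radius is the distance from (-5, -2) to the farthest point.
Squared distances: 125, 136, 109, 68, 34, 101.
Maximum is 136, attained at Q.
r = √136 ≈ 11.662.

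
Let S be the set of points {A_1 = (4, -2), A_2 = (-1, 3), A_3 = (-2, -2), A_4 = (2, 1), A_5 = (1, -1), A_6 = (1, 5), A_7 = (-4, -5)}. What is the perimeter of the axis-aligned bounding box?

36

Width = max x − min x = 4 − (-4) = 8.
Height = max y − min y = 5 − (-5) = 10.
Perimeter = 2(8 + 10) = 36.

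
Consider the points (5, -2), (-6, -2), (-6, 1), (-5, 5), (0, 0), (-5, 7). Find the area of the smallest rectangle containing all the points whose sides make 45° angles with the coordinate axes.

In coordinates u = x + y, v = x − y the rectangle is axis-aligned; the map (x,y)→(u,v) scales areas by 2.
u-values: 3, -8, -5, 0, 0, 2; range = 3 − (-8) = 11.
v-values: 7, -4, -7, -10, 0, -12; range = 7 − (-12) = 19.
Area = (11 × 19) / 2 = 104.5.

104.5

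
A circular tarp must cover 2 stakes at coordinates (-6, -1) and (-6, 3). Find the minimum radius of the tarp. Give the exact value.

The smallest circle enclosing two points has them as diameter endpoints.
Centre = midpoint = (-6, 1); r² = |(-6, -1)−(-6, 3)|²/4 = 16/4 = 4.
r = √4 = 2.

2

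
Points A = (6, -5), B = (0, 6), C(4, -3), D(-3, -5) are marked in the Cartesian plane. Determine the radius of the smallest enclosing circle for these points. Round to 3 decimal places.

6.494

The minimum enclosing circle is determined by three boundary points: A, B, D.
Their circumcentre is (1.5, -7/22) with r² = 10205/242.
The farthest remaining point C is at distance² 3253/242 ≤ 10205/242.
r = √(10205/242) ≈ 6.494.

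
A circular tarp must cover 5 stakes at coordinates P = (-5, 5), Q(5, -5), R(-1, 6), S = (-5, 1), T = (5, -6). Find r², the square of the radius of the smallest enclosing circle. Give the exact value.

The farthest pair is P–T with squared distance 221. The circle on this segment as diameter has centre (0, -0.5) and r² = 221/4 = 55.25.
Check Q: distance² to centre = 45.25 ≤ 55.25, so it lies inside.
All remaining points lie in this disk, and no smaller disk contains both endpoints, so this is the minimum enclosing circle.

55.25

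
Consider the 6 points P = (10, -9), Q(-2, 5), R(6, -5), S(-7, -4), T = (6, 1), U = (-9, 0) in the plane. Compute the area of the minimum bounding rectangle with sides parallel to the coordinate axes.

266

x ranges over [-9, 10], width 19.
y ranges over [-9, 5], height 14.
Area = 19 × 14 = 266.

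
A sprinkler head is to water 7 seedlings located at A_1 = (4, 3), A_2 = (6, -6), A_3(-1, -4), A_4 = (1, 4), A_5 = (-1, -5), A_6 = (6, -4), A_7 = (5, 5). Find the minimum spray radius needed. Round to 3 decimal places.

5.992

The minimum enclosing circle of a finite set is fixed by two of the points (as a diameter) or three (as a circumcircle).
The minimum enclosing circle is determined by three boundary points: A_2, A_5, A_7.
Their circumcentre is (121/38, -27/38) with r² = 25925/722.
The farthest remaining point A_3 is at distance² 20453/722 ≤ 25925/722.
r = √(25925/722) ≈ 5.992.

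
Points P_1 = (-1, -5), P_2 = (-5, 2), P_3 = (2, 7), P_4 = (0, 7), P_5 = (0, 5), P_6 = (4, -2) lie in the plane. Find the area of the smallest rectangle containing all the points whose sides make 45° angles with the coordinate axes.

97.5

In coordinates u = x + y, v = x − y the rectangle is axis-aligned; the map (x,y)→(u,v) scales areas by 2.
u-values: -6, -3, 9, 7, 5, 2; range = 9 − (-6) = 15.
v-values: 4, -7, -5, -7, -5, 6; range = 6 − (-7) = 13.
Area = (15 × 13) / 2 = 97.5.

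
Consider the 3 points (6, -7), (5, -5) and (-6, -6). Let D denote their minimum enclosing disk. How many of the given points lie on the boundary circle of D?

2

Call the three points A, B, C in the order given.
Side lengths²: AB² = 5, AC² = 145, BC² = 122.
Since AC² = 145 ≥ 122 + 5 = 127, the angle opposite AC is not acute, so the smallest enclosing circle has AC as diameter.
Centre = midpoint of AC = (0, -6.5), r² = 145/4 = 36.25.
The points at distance exactly r from the centre are (6, -7), (-6, -6) — 2 points.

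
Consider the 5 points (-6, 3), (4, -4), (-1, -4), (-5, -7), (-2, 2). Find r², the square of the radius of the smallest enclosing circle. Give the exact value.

The minimum enclosing circle of a finite set is fixed by two of the points (as a diameter) or three (as a circumcircle).
The minimum enclosing circle is determined by three boundary points: (-6, 3), (4, -4), (-5, -7).
Their circumcentre is (-111/62, -101/62) with r² = 75245/1922.
The farthest remaining point (-2, 2) is at distance² 25397/1922 ≤ 75245/1922.

75245/1922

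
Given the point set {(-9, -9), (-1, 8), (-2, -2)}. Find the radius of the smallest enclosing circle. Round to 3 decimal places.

Call the three points A, B, C in the order given.
Side lengths²: AB² = 353, AC² = 98, BC² = 101.
Since AB² = 353 ≥ 101 + 98 = 199, the angle opposite AB is not acute, so the smallest enclosing circle has AB as diameter.
Centre = midpoint of AB = (-5, -0.5), r² = 353/4 = 88.25.
r = √(88.25) ≈ 9.394.

9.394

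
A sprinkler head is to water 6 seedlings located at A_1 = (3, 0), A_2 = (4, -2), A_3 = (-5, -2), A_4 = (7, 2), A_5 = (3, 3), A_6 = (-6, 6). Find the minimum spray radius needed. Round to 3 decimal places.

The minimum enclosing circle of a finite set is fixed by two of the points (as a diameter) or three (as a circumcircle).
The minimum enclosing circle is determined by three boundary points: A_3, A_4, A_6.
Their circumcentre is (0.1, 2.7) with r² = 48.1.
The farthest remaining point A_2 is at distance² 37.3 ≤ 48.1.
r = √(48.1) ≈ 6.935.

6.935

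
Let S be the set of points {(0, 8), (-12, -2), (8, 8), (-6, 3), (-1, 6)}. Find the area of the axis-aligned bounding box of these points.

200

x ranges over [-12, 8], width 20.
y ranges over [-2, 8], height 10.
Area = 20 × 10 = 200.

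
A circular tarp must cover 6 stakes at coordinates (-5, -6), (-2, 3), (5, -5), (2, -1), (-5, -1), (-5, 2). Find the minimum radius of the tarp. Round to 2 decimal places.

6.13

The minimum enclosing circle is determined by three boundary points: (-5, -6), (5, -5), (-5, 2).
Their circumcentre is (-0.35, -2) with r² = 37.6225.
The farthest remaining point (-2, 3) is at distance² 27.7225 ≤ 37.6225.
r = √(37.6225) ≈ 6.13.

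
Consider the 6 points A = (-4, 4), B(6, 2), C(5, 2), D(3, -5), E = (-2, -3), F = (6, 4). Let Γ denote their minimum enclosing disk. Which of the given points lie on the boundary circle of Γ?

A, D, F

By Welzl's lemma the MEC is supported by two points (diametrically opposite) or three points (on a circumcircle).
The minimum enclosing circle is determined by three boundary points: A, D, F.
Their circumcentre is (1, 2/3) with r² = 325/9.
The farthest remaining point B is at distance² 241/9 ≤ 325/9.
The points at distance exactly r from the centre are A, D, F — 3 points.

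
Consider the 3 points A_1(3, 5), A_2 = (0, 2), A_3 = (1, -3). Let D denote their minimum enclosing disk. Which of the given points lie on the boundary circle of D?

Side lengths²: A_1A_2² = 18, A_1A_3² = 68, A_2A_3² = 26.
Since A_1A_3² = 68 ≥ 26 + 18 = 44, the angle opposite A_1A_3 is not acute, so the smallest enclosing circle has A_1A_3 as diameter.
Centre = midpoint of A_1A_3 = (2, 1), r² = 68/4 = 17.
The points at distance exactly r from the centre are A_1, A_3 — 2 points.

A_1, A_3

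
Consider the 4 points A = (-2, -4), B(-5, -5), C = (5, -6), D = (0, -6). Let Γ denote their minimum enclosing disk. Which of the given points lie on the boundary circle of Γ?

B, C

The minimum enclosing circle of a finite set is fixed by two of the points (as a diameter) or three (as a circumcircle).
The farthest pair is B–C with squared distance 101. The circle on this segment as diameter has centre (0, -5.5) and r² = 101/4 = 25.25.
Check A: distance² to centre = 6.25 ≤ 25.25, so it lies inside.
All remaining points lie in this disk, and no smaller disk contains both endpoints, so this is the minimum enclosing circle.
The points at distance exactly r from the centre are B, C — 2 points.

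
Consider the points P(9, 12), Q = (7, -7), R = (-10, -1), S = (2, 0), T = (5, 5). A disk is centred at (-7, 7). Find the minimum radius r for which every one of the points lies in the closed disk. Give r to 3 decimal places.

19.799

The required radius is the distance from (-7, 7) to the farthest point.
Squared distances: 281, 392, 73, 130, 148.
Maximum is 392, attained at Q.
r = √392 ≈ 19.799.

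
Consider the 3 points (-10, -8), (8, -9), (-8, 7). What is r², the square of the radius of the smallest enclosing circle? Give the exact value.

74425/578

Call the three points A, B, C in the order given.
Side lengths²: AB² = 325, AC² = 229, BC² = 512.
Since BC² = 512 < 325 + 229 = 554, the triangle is acute, so the smallest enclosing circle is the circumcircle.
Circumcentre = (-21/34, -55/34), r² = 74425/578.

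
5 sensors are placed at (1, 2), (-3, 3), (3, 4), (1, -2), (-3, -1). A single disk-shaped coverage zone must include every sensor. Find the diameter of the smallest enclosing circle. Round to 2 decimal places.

7.81

A smallest enclosing disk is always determined by at most three of the input points on its boundary.
The farthest pair is (3, 4)–(-3, -1) with squared distance 61. The circle on this segment as diameter has centre (0, 1.5) and r² = 61/4 = 15.25.
Check (1, 2): distance² to centre = 1.25 ≤ 15.25, so it lies inside.
All remaining points lie in this disk, and no smaller disk contains both endpoints, so this is the minimum enclosing circle.
Diameter = 2r = 2√(15.25) ≈ 7.81.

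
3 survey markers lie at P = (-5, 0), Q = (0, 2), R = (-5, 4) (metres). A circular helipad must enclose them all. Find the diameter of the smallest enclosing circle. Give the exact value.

5.8

Side lengths²: PQ² = 29, PR² = 16, QR² = 29.
Since QR² = 29 < 29 + 16 = 45, the triangle is acute, so the smallest enclosing circle is the circumcircle.
Circumcentre = (-2.9, 2), r² = 8.41.
Diameter = 2r = 2√(8.41) = 5.8.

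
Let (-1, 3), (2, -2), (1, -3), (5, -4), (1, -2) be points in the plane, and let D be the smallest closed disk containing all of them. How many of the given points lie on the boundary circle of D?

2

The minimum enclosing circle of a finite set is fixed by two of the points (as a diameter) or three (as a circumcircle).
The farthest pair is (-1, 3)–(5, -4) with squared distance 85. The circle on this segment as diameter has centre (2, -0.5) and r² = 85/4 = 21.25.
Check (2, -2): distance² to centre = 2.25 ≤ 21.25, so it lies inside.
All remaining points lie in this disk, and no smaller disk contains both endpoints, so this is the minimum enclosing circle.
The points at distance exactly r from the centre are (-1, 3), (5, -4) — 2 points.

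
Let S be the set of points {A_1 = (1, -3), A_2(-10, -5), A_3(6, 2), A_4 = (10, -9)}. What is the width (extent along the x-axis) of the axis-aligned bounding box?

20

max x = 10, min x = -10, so width = 20.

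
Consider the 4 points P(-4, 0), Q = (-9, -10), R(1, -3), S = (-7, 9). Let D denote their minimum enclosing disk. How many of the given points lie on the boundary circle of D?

The farthest pair is Q–S with squared distance 365. The circle on this segment as diameter has centre (-8, -0.5) and r² = 365/4 = 91.25.
Check P: distance² to centre = 16.25 ≤ 91.25, so it lies inside.
All remaining points lie in this disk, and no smaller disk contains both endpoints, so this is the minimum enclosing circle.
The points at distance exactly r from the centre are Q, S — 2 points.

2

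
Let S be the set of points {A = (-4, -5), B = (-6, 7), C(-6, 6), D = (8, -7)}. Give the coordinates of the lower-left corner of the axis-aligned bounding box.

(-6, -7)

x-range [-6, 8], y-range [-7, 7].
The lower-left corner is (-6, -7).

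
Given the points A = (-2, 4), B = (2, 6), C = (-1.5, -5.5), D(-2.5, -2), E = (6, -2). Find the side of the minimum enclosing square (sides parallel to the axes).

11.5

The bounding box has width 8.5 and height 11.5.
An axis-aligned square enclosing the set must have side ≥ max(width, height).
So the minimum side is max(8.5, 11.5) = 11.5.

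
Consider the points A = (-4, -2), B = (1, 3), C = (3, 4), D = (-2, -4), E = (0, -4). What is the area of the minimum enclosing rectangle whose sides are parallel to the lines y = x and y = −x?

39

In coordinates u = x + y, v = x − y the rectangle is axis-aligned; the map (x,y)→(u,v) scales areas by 2.
u-values: -6, 4, 7, -6, -4; range = 7 − (-6) = 13.
v-values: -2, -2, -1, 2, 4; range = 4 − (-2) = 6.
Area = (13 × 6) / 2 = 39.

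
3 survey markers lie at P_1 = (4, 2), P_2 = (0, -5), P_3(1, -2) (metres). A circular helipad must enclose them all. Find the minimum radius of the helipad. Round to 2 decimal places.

Side lengths²: P_1P_2² = 65, P_1P_3² = 25, P_2P_3² = 10.
Since P_1P_2² = 65 ≥ 25 + 10 = 35, the angle opposite P_1P_2 is not acute, so the smallest enclosing circle has P_1P_2 as diameter.
Centre = midpoint of P_1P_2 = (2, -1.5), r² = 65/4 = 16.25.
r = √(16.25) ≈ 4.03.

4.03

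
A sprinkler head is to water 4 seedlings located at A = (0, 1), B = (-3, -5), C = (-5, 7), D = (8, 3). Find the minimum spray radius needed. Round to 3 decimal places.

7.603

By Welzl's lemma the MEC is supported by two points (diametrically opposite) or three points (on a circumcircle).
The minimum enclosing circle is determined by three boundary points: B, C, D.
Their circumcentre is (0.5, 1.75) with r² = 57.8125.
The farthest remaining point A is at distance² 0.8125 ≤ 57.8125.
r = √(57.8125) ≈ 7.603.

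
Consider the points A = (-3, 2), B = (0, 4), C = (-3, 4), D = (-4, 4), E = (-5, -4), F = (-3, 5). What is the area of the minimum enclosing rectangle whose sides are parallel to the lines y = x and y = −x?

In coordinates u = x + y, v = x − y the rectangle is axis-aligned; the map (x,y)→(u,v) scales areas by 2.
u-values: -1, 4, 1, 0, -9, 2; range = 4 − (-9) = 13.
v-values: -5, -4, -7, -8, -1, -8; range = -1 − (-8) = 7.
Area = (13 × 7) / 2 = 45.5.

45.5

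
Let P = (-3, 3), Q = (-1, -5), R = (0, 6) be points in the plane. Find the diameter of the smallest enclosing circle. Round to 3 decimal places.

Side lengths²: PQ² = 68, PR² = 18, QR² = 122.
Since QR² = 122 ≥ 68 + 18 = 86, the angle opposite QR is not acute, so the smallest enclosing circle has QR as diameter.
Centre = midpoint of QR = (-0.5, 0.5), r² = 122/4 = 30.5.
Diameter = 2r = 2√(30.5) ≈ 11.045.

11.045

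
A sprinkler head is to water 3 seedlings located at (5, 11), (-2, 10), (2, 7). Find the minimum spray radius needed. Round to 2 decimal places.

Call the three points A, B, C in the order given.
Side lengths²: AB² = 50, AC² = 25, BC² = 25.
Since AB² = 50 ≥ 25 + 25 = 50, the angle opposite AB is not acute, so the smallest enclosing circle has AB as diameter.
Centre = midpoint of AB = (1.5, 10.5), r² = 50/4 = 12.5.
r = √(12.5) ≈ 3.54.

3.54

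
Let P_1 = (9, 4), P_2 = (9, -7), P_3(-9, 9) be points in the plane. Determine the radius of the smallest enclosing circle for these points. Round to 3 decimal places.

Side lengths²: P_1P_2² = 121, P_1P_3² = 349, P_2P_3² = 580.
Since P_2P_3² = 580 ≥ 349 + 121 = 470, the angle opposite P_2P_3 is not acute, so the smallest enclosing circle has P_2P_3 as diameter.
Centre = midpoint of P_2P_3 = (0, 1), r² = 580/4 = 145.
r = √145 ≈ 12.042.

12.042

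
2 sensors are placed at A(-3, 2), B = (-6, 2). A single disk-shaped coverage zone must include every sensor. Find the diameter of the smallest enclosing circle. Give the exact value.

3

The smallest circle enclosing two points has them as diameter endpoints.
Centre = midpoint = (-4.5, 2); r² = |AB|²/4 = 9/4 = 2.25.
Diameter = 2r = 2√(2.25) = 3.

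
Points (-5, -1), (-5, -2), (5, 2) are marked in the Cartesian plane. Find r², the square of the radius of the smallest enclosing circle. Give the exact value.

29

Call the three points A, B, C in the order given.
Side lengths²: AB² = 1, AC² = 109, BC² = 116.
Since BC² = 116 ≥ 109 + 1 = 110, the angle opposite BC is not acute, so the smallest enclosing circle has BC as diameter.
Centre = midpoint of BC = (0, 0), r² = 116/4 = 29.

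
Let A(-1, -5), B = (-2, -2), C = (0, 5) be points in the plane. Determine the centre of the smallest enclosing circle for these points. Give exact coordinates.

Side lengths²: AB² = 10, AC² = 101, BC² = 53.
Since AC² = 101 ≥ 53 + 10 = 63, the angle opposite AC is not acute, so the smallest enclosing circle has AC as diameter.
Centre = midpoint of AC = (-0.5, 0), r² = 101/4 = 25.25.
Centre = (-0.5, 0).

(-0.5, 0)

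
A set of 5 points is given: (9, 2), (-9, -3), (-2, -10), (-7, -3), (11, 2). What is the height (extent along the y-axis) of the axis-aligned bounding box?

max y = 2, min y = -10, so height = 12.

12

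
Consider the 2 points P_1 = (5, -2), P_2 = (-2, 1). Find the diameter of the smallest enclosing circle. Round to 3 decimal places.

The smallest circle enclosing two points has them as diameter endpoints.
Centre = midpoint = (1.5, -0.5); r² = |P_1P_2|²/4 = 58/4 = 14.5.
Diameter = 2r = 2√(14.5) ≈ 7.616.

7.616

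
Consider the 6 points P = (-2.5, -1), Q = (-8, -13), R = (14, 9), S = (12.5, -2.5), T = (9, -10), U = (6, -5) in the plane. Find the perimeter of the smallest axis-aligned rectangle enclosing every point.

Width = max x − min x = 14 − (-8) = 22.
Height = max y − min y = 9 − (-13) = 22.
Perimeter = 2(22 + 22) = 88.

88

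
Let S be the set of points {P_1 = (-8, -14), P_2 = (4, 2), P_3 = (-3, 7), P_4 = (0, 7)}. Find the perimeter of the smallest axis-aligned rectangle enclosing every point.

66

Width = max x − min x = 4 − (-8) = 12.
Height = max y − min y = 7 − (-14) = 21.
Perimeter = 2(12 + 21) = 66.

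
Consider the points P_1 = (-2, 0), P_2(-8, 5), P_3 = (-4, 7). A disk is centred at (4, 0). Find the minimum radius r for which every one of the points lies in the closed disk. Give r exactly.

The required radius is the distance from (4, 0) to the farthest point.
Squared distances: 36, 169, 113.
Maximum is 169, attained at P_2.
r = √169 = 13.

13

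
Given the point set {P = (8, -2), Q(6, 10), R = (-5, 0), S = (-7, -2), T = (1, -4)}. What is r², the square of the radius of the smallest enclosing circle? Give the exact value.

11581/144

The minimum enclosing circle is determined by three boundary points: P, Q, S.
Their circumcentre is (0.5, 35/12) with r² = 11581/144.
The farthest remaining point T is at distance² 6925/144 ≤ 11581/144.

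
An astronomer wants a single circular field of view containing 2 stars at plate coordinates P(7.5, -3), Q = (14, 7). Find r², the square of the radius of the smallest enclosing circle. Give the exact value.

The smallest circle enclosing two points has them as diameter endpoints.
Centre = midpoint = (10.75, 2); r² = |PQ|²/4 = 142.25/4 = 35.5625.

35.5625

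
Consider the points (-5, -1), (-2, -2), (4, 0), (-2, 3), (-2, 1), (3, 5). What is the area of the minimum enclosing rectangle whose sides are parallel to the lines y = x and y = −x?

63

In coordinates u = x + y, v = x − y the rectangle is axis-aligned; the map (x,y)→(u,v) scales areas by 2.
u-values: -6, -4, 4, 1, -1, 8; range = 8 − (-6) = 14.
v-values: -4, 0, 4, -5, -3, -2; range = 4 − (-5) = 9.
Area = (14 × 9) / 2 = 63.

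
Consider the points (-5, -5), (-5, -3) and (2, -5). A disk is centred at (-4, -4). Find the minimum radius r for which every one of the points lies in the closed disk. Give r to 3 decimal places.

The required radius is the distance from (-4, -4) to the farthest point.
Squared distances: 2, 2, 37.
Maximum is 37, attained at (2, -5).
r = √37 ≈ 6.083.

6.083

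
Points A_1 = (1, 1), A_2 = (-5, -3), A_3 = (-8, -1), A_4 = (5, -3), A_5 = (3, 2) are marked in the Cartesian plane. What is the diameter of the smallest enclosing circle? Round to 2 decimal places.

13.15

A smallest enclosing disk is always determined by at most three of the input points on its boundary.
The farthest pair is A_3–A_4 with squared distance 173. The circle on this segment as diameter has centre (-1.5, -2) and r² = 173/4 = 43.25.
Check A_1: distance² to centre = 15.25 ≤ 43.25, so it lies inside.
All remaining points lie in this disk, and no smaller disk contains both endpoints, so this is the minimum enclosing circle.
Diameter = 2r = 2√(43.25) ≈ 13.15.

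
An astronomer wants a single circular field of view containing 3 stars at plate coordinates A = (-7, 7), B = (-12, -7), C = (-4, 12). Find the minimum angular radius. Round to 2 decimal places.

Side lengths²: AB² = 221, AC² = 34, BC² = 425.
Since BC² = 425 ≥ 221 + 34 = 255, the angle opposite BC is not acute, so the smallest enclosing circle has BC as diameter.
Centre = midpoint of BC = (-8, 2.5), r² = 425/4 = 106.25.
r = √(106.25) ≈ 10.31.

10.31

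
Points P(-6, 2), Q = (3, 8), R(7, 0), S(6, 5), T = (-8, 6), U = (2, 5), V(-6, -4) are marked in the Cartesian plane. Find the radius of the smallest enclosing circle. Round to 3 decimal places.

8.119

The minimum enclosing circle is determined by three boundary points: R, T, V.
Their circumcentre is (-37/46, 103/46) with r² = 69745/1058.
The farthest remaining point S is at distance² 57049/1058 ≤ 69745/1058.
r = √(69745/1058) ≈ 8.119.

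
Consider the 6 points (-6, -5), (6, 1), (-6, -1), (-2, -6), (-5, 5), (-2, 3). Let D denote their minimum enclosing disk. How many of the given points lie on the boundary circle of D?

3

The minimum enclosing circle of a finite set is fixed by two of the points (as a diameter) or three (as a circumcircle).
The minimum enclosing circle is determined by three boundary points: (-6, -5), (6, 1), (-5, 5).
Their circumcentre is (-29/38, -9/19) with r² = 69185/1444.
The farthest remaining point (-2, -6) is at distance² 46309/1444 ≤ 69185/1444.
The points at distance exactly r from the centre are (-6, -5), (6, 1), (-5, 5) — 3 points.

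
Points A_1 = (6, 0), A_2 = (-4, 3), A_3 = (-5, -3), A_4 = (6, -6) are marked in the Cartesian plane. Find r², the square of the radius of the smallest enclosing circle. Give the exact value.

45.25

A smallest enclosing disk is always determined by at most three of the input points on its boundary.
The farthest pair is A_2–A_4 with squared distance 181. The circle on this segment as diameter has centre (1, -1.5) and r² = 181/4 = 45.25.
Check A_1: distance² to centre = 27.25 ≤ 45.25, so it lies inside.
All remaining points lie in this disk, and no smaller disk contains both endpoints, so this is the minimum enclosing circle.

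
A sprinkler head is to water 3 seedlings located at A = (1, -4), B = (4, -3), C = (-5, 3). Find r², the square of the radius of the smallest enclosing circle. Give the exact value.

29.25

Side lengths²: AB² = 10, AC² = 85, BC² = 117.
Since BC² = 117 ≥ 85 + 10 = 95, the angle opposite BC is not acute, so the smallest enclosing circle has BC as diameter.
Centre = midpoint of BC = (-0.5, 0), r² = 117/4 = 29.25.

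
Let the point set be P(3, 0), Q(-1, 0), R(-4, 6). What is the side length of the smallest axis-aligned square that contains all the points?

The bounding box has width 7 and height 6.
An axis-aligned square enclosing the set must have side ≥ max(width, height).
So the minimum side is max(7, 6) = 7.

7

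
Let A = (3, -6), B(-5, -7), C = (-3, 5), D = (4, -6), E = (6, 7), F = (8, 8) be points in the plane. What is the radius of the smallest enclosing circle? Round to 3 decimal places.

9.925

The minimum enclosing circle of a finite set is fixed by two of the points (as a diameter) or three (as a circumcircle).
The farthest pair is B–F with squared distance 394. The circle on this segment as diameter has centre (1.5, 0.5) and r² = 394/4 = 98.5.
Check A: distance² to centre = 44.5 ≤ 98.5, so it lies inside.
All remaining points lie in this disk, and no smaller disk contains both endpoints, so this is the minimum enclosing circle.
r = √(98.5) ≈ 9.925.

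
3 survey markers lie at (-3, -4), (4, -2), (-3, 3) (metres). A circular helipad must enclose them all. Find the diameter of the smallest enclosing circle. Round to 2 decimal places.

Call the three points A, B, C in the order given.
Side lengths²: AB² = 53, AC² = 49, BC² = 74.
Since BC² = 74 < 53 + 49 = 102, the triangle is acute, so the smallest enclosing circle is the circumcircle.
Circumcentre = (-3/14, -0.5), r² = 1961/98.
Diameter = 2r = 2√(1961/98) ≈ 8.95.

8.95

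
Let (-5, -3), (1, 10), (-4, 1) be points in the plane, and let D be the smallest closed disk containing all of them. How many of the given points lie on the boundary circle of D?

Call the three points A, B, C in the order given.
Side lengths²: AB² = 205, AC² = 17, BC² = 106.
Since AB² = 205 ≥ 106 + 17 = 123, the angle opposite AB is not acute, so the smallest enclosing circle has AB as diameter.
Centre = midpoint of AB = (-2, 3.5), r² = 205/4 = 51.25.
The points at distance exactly r from the centre are (-5, -3), (1, 10) — 2 points.

2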